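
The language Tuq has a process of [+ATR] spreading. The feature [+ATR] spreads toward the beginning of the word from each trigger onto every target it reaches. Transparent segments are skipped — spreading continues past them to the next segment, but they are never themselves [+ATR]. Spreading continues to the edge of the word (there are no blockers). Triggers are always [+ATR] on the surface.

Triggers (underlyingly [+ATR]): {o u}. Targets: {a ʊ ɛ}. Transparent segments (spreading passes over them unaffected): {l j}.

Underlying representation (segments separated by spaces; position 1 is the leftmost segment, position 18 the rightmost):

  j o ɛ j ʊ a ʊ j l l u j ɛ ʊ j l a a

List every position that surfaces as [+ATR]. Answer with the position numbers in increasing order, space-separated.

2 3 5 6 7 11

From /o/ at 2 leftward: 1 /j/ transparent; word edge.
From /u/ at 11 leftward: 10 /l/ transparent; 9 /l/ transparent; 8 /j/ transparent; 7 /ʊ/ → [+ATR]; 6 /a/ → [+ATR]; 5 /ʊ/ → [+ATR]; 4 /j/ transparent; 3 /ɛ/ → [+ATR]; 2 /o/ is itself a trigger — this domain ends here.
Targets with no active source: positions 13 14 17 18 stay [-ATR].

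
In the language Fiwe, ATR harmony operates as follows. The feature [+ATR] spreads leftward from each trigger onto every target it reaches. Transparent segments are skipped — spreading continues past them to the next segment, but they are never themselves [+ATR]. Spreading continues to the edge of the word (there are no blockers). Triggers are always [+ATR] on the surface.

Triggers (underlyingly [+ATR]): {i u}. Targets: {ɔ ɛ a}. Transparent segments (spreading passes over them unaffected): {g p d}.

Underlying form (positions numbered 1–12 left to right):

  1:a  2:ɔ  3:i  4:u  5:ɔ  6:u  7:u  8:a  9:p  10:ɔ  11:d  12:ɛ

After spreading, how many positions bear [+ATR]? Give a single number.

From /i/ at 3 leftward: 2 /ɔ/ → [+ATR]; 1 /a/ → [+ATR]; word edge.
From /u/ at 4 leftward: 3 /i/ is itself a trigger — this domain ends here.
From /u/ at 6 leftward: 5 /ɔ/ → [+ATR]; 4 /u/ is itself a trigger — this domain ends here.
From /u/ at 7 leftward: 6 /u/ is itself a trigger — this domain ends here.
Targets with no active source: positions 8 10 12 stay [-ATR].
[+ATR] positions on the surface: 1 2 3 4 5 6 7.

7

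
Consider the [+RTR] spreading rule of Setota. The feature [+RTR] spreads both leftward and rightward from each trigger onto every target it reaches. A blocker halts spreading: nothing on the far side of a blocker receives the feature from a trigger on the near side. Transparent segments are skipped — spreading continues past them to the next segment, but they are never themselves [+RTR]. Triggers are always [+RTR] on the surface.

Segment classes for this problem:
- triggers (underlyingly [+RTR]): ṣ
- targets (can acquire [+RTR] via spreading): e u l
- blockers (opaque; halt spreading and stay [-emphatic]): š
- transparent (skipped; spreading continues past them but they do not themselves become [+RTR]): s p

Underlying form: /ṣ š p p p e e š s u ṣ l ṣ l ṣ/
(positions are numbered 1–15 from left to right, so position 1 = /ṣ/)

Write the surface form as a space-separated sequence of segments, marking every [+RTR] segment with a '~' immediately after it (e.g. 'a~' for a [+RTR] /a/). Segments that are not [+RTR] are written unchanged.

From /ṣ/ at 1 rightward: 2 /š/ blocks.
From /ṣ/ at 1 leftward: word edge.
From /ṣ/ at 11 rightward: 12 /l/ → [+RTR]; 13 /ṣ/ is itself a trigger — this domain ends here.
From /ṣ/ at 11 leftward: 10 /u/ → [+RTR]; 9 /s/ transparent; 8 /š/ blocks.
From /ṣ/ at 13 rightward: 14 /l/ → [+RTR]; 15 /ṣ/ is itself a trigger — this domain ends here.
From /ṣ/ at 13 leftward: 12 /l/ → [+RTR]; 11 /ṣ/ is itself a trigger — this domain ends here.
From /ṣ/ at 15 rightward: word edge.
From /ṣ/ at 15 leftward: 14 /l/ → [+RTR]; 13 /ṣ/ is itself a trigger — this domain ends here.
Targets with no active source: positions 6 7 stay [-emphatic].
[+RTR] positions on the surface: 1 10 11 12 13 14 15.

ṣ~ š p p p e e š s u~ ṣ~ l~ ṣ~ l~ ṣ~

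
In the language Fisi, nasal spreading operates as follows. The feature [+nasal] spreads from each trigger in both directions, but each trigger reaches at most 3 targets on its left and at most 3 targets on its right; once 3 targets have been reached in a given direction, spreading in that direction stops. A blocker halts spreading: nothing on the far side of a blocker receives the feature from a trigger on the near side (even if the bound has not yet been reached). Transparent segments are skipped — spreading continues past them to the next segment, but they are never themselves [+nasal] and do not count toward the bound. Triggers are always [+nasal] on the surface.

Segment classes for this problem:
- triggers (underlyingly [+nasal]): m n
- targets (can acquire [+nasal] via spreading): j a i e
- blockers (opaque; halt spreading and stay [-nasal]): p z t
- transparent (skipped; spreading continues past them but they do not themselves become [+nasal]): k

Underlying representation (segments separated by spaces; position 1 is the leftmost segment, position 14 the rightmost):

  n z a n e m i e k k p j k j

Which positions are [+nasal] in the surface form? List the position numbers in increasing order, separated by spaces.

From /n/ at 1 rightward: 2 /z/ blocks.
From /n/ at 1 leftward: word edge.
From /n/ at 4 rightward: 5 /e/ → [+nasal]; 6 /m/ is itself a trigger — this domain ends here.
From /n/ at 4 leftward: 3 /a/ → [+nasal]; 2 /z/ blocks.
From /m/ at 6 rightward: 7 /i/ → [+nasal]; 8 /e/ → [+nasal]; 9 /k/ transparent; 10 /k/ transparent; 11 /p/ blocks.
From /m/ at 6 leftward: 5 /e/ → [+nasal]; 4 /n/ is itself a trigger — this domain ends here.
Targets with no active source: positions 12 14 stay [-nasal].

1 3 4 5 6 7 8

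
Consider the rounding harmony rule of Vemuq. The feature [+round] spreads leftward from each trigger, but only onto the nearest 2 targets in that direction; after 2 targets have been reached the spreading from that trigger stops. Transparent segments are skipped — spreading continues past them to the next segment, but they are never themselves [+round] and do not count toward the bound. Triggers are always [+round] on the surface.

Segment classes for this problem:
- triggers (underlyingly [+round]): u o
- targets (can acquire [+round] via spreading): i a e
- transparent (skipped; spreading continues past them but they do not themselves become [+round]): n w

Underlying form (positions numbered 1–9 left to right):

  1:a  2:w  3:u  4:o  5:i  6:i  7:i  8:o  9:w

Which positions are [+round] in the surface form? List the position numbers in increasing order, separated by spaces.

From /u/ at 3 leftward: 2 /w/ transparent; 1 /a/ → [+round]; word edge.
From /o/ at 4 leftward: 3 /u/ is itself a trigger — this domain ends here.
From /o/ at 8 leftward: 7 /i/ → [+round]; 6 /i/ → [+round]; bound reached.
Target with no active source: position 5 stays [-round].

1 3 4 6 7 8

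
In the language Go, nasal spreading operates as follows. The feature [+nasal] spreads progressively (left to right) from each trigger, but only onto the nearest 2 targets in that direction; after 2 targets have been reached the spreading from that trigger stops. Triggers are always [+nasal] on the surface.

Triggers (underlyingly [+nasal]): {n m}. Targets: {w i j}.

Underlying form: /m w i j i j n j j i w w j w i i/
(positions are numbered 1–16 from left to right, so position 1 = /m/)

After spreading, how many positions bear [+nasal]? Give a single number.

6

From /m/ at 1 rightward: 2 /w/ → [+nasal]; 3 /i/ → [+nasal]; bound reached.
From /n/ at 7 rightward: 8 /j/ → [+nasal]; 9 /j/ → [+nasal]; bound reached.
Targets with no active source: positions 4 5 6 10 11 12 13 14 15 16 stay [-nasal].
[+nasal] positions on the surface: 1 2 3 7 8 9.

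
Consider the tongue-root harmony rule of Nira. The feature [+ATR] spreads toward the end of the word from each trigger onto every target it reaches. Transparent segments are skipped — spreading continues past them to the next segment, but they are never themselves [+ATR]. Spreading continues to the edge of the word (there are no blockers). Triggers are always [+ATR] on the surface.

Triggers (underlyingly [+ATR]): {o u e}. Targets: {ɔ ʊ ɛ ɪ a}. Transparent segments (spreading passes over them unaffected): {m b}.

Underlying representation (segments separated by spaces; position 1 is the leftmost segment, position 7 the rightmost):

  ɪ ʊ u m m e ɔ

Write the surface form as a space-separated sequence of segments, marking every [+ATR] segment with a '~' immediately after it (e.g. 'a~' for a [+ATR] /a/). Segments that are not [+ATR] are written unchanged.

From /u/ at 3 rightward: 4 /m/ transparent; 5 /m/ transparent; 6 /e/ is itself a trigger — this domain ends here.
From /e/ at 6 rightward: 7 /ɔ/ → [+ATR]; word edge.
Targets with no active source: positions 1 2 stay [-ATR].
[+ATR] positions on the surface: 3 6 7.

ɪ ʊ u~ m m e~ ɔ~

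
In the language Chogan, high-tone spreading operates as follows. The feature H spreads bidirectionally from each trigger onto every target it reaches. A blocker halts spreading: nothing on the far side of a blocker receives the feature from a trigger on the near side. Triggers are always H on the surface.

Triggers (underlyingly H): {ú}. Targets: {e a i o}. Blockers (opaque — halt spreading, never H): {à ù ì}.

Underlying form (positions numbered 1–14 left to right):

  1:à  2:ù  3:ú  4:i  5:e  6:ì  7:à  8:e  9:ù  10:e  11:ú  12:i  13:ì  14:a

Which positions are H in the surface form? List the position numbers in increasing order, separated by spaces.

3 4 5 10 11 12

From /ú/ at 3 rightward: 4 /i/ → H; 5 /e/ → H; 6 /ì/ blocks.
From /ú/ at 3 leftward: 2 /ù/ blocks.
From /ú/ at 11 rightward: 12 /i/ → H; 13 /ì/ blocks.
From /ú/ at 11 leftward: 10 /e/ → H; 9 /ù/ blocks.
Targets with no active source: positions 8 14 stay [-high tone].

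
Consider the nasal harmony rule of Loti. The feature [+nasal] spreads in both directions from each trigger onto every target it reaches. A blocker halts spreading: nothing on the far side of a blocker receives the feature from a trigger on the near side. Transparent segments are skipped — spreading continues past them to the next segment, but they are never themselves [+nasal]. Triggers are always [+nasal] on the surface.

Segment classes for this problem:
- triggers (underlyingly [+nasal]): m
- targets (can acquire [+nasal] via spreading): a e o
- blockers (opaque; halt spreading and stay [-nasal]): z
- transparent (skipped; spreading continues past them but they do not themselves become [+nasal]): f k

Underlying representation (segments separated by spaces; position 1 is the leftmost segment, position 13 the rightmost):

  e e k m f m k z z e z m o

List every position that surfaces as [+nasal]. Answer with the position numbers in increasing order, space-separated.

1 2 4 6 12 13

From /m/ at 4 rightward: 5 /f/ transparent; 6 /m/ is itself a trigger — this domain ends here.
From /m/ at 4 leftward: 3 /k/ transparent; 2 /e/ → [+nasal]; 1 /e/ → [+nasal]; word edge.
From /m/ at 6 rightward: 7 /k/ transparent; 8 /z/ blocks.
From /m/ at 6 leftward: 5 /f/ transparent; 4 /m/ is itself a trigger — this domain ends here.
From /m/ at 12 rightward: 13 /o/ → [+nasal]; word edge.
From /m/ at 12 leftward: 11 /z/ blocks.
Target with no active source: position 10 stays [-nasal].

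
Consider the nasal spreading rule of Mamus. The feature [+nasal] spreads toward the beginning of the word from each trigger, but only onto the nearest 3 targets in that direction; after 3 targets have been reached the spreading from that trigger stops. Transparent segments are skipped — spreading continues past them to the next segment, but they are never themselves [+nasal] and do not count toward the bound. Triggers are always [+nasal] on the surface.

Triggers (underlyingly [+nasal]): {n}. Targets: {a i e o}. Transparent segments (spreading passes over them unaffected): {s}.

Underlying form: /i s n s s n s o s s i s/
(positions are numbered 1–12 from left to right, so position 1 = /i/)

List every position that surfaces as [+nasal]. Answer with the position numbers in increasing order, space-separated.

1 3 6

From /n/ at 3 leftward: 2 /s/ transparent; 1 /i/ → [+nasal]; word edge.
From /n/ at 6 leftward: 5 /s/ transparent; 4 /s/ transparent; 3 /n/ is itself a trigger — this domain ends here.
Targets with no active source: positions 8 11 stay [-nasal].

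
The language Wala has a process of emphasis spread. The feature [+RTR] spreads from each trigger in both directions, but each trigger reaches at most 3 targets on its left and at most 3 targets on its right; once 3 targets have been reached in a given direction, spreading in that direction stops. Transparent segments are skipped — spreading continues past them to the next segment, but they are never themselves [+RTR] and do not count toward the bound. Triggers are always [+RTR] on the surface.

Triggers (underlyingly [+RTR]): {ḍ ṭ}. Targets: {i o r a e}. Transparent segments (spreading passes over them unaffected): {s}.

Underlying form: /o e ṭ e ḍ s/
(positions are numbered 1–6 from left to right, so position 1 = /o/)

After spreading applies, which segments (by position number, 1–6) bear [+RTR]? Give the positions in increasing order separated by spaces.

From /ṭ/ at 3 rightward: 4 /e/ → [+RTR]; 5 /ḍ/ is itself a trigger — this domain ends here.
From /ṭ/ at 3 leftward: 2 /e/ → [+RTR]; 1 /o/ → [+RTR]; word edge.
From /ḍ/ at 5 rightward: 6 /s/ transparent; word edge.
From /ḍ/ at 5 leftward: 4 /e/ → [+RTR]; 3 /ṭ/ is itself a trigger — this domain ends here.

1 2 3 4 5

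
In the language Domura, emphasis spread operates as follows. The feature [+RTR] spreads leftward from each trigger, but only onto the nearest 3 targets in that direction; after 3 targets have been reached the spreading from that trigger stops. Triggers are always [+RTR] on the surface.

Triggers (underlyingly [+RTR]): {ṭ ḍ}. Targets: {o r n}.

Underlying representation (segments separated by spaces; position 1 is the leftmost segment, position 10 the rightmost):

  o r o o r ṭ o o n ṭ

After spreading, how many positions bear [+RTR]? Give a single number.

From /ṭ/ at 6 leftward: 5 /r/ → [+RTR]; 4 /o/ → [+RTR]; 3 /o/ → [+RTR]; bound reached.
From /ṭ/ at 10 leftward: 9 /n/ → [+RTR]; 8 /o/ → [+RTR]; 7 /o/ → [+RTR]; bound reached.
Targets with no active source: positions 1 2 stay [-emphatic].
[+RTR] positions on the surface: 3 4 5 6 7 8 9 10.

8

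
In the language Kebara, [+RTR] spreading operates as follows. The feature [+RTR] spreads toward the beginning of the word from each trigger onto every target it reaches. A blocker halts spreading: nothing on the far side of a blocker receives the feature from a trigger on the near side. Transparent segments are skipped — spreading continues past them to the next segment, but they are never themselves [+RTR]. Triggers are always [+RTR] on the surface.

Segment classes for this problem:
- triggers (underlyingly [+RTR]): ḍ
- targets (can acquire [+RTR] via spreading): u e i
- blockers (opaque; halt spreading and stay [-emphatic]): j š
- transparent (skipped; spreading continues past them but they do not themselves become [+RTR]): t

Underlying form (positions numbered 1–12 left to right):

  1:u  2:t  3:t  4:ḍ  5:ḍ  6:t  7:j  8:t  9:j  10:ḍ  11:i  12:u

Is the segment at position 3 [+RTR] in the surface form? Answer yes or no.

From /ḍ/ at 4 leftward: 3 /t/ transparent; 2 /t/ transparent; 1 /u/ → [+RTR]; word edge.
From /ḍ/ at 5 leftward: 4 /ḍ/ is itself a trigger — this domain ends here.
From /ḍ/ at 10 leftward: 9 /j/ blocks.
Targets with no active source: positions 11 12 stay [-emphatic].
[+RTR] positions on the surface: 1 4 5 10.

no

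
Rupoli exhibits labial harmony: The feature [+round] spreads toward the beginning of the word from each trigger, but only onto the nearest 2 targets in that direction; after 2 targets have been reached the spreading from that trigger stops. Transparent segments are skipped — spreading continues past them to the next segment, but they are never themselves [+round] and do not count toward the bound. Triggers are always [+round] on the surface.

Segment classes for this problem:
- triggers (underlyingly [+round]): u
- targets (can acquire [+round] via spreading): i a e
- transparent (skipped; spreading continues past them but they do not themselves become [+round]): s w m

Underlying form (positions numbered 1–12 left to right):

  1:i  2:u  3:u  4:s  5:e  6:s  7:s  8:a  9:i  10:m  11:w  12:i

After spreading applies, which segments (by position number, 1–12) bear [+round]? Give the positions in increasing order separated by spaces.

From /u/ at 2 leftward: 1 /i/ → [+round]; word edge.
From /u/ at 3 leftward: 2 /u/ is itself a trigger — this domain ends here.
Targets with no active source: positions 5 8 9 12 stay [-round].

1 2 3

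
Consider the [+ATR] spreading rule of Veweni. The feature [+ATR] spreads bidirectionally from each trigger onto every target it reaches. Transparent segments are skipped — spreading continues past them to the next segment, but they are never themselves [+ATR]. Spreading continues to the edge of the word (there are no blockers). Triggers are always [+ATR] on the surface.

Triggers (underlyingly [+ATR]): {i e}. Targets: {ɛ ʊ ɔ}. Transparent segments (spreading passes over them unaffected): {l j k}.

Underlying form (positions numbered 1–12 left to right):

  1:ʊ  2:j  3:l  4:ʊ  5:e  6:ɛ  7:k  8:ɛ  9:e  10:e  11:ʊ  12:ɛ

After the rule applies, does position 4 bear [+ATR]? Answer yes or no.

From /e/ at 5 rightward: 6 /ɛ/ → [+ATR]; 7 /k/ transparent; 8 /ɛ/ → [+ATR]; 9 /e/ is itself a trigger — this domain ends here.
From /e/ at 5 leftward: 4 /ʊ/ → [+ATR]; 3 /l/ transparent; 2 /j/ transparent; 1 /ʊ/ → [+ATR]; word edge.
From /e/ at 9 rightward: 10 /e/ is itself a trigger — this domain ends here.
From /e/ at 9 leftward: 8 /ɛ/ → [+ATR]; 7 /k/ transparent; 6 /ɛ/ → [+ATR]; 5 /e/ is itself a trigger — this domain ends here.
From /e/ at 10 rightward: 11 /ʊ/ → [+ATR]; 12 /ɛ/ → [+ATR]; word edge.
From /e/ at 10 leftward: 9 /e/ is itself a trigger — this domain ends here.
[+ATR] positions on the surface: 1 4 5 6 8 9 10 11 12.

yes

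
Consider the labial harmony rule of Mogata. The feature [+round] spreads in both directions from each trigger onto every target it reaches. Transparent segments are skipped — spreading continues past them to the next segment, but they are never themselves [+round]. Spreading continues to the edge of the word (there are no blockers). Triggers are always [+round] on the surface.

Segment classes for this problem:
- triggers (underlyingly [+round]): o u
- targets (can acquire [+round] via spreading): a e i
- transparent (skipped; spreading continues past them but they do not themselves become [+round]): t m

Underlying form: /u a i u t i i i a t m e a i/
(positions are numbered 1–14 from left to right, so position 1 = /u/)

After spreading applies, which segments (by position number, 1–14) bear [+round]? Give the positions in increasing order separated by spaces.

1 2 3 4 6 7 8 9 12 13 14

From /u/ at 1 rightward: 2 /a/ → [+round]; 3 /i/ → [+round]; 4 /u/ is itself a trigger — this domain ends here.
From /u/ at 1 leftward: word edge.
From /u/ at 4 rightward: 5 /t/ transparent; 6 /i/ → [+round]; 7 /i/ → [+round]; 8 /i/ → [+round]; 9 /a/ → [+round]; 10 /t/ transparent; 11 /m/ transparent; 12 /e/ → [+round]; 13 /a/ → [+round]; 14 /i/ → [+round]; word edge.
From /u/ at 4 leftward: 3 /i/ → [+round]; 2 /a/ → [+round]; 1 /u/ is itself a trigger — this domain ends here.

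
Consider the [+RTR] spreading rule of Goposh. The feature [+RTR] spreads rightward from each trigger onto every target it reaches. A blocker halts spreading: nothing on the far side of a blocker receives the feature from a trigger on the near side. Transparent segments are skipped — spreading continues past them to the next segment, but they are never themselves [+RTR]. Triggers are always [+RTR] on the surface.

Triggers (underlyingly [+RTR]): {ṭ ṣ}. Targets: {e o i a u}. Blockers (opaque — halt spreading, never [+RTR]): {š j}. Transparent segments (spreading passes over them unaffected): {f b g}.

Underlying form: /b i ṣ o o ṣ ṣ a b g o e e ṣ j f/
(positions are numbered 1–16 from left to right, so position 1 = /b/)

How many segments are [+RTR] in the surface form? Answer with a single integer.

From /ṣ/ at 3 rightward: 4 /o/ → [+RTR]; 5 /o/ → [+RTR]; 6 /ṣ/ is itself a trigger — this domain ends here.
From /ṣ/ at 6 rightward: 7 /ṣ/ is itself a trigger — this domain ends here.
From /ṣ/ at 7 rightward: 8 /a/ → [+RTR]; 9 /b/ transparent; 10 /g/ transparent; 11 /o/ → [+RTR]; 12 /e/ → [+RTR]; 13 /e/ → [+RTR]; 14 /ṣ/ is itself a trigger — this domain ends here.
From /ṣ/ at 14 rightward: 15 /j/ blocks.
Target with no active source: position 2 stays [-emphatic].
[+RTR] positions on the surface: 3 4 5 6 7 8 11 12 13 14.

10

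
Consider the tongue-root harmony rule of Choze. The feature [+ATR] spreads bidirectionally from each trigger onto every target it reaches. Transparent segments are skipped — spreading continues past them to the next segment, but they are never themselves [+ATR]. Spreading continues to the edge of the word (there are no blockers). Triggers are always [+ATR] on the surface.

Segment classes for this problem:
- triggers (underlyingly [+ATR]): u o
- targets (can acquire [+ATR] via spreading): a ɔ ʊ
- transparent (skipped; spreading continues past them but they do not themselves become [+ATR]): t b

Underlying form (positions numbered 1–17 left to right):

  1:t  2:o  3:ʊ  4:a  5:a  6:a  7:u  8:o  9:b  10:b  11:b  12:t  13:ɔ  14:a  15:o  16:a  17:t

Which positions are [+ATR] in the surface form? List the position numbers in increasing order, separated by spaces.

From /o/ at 2 rightward: 3 /ʊ/ → [+ATR]; 4 /a/ → [+ATR]; 5 /a/ → [+ATR]; 6 /a/ → [+ATR]; 7 /u/ is itself a trigger — this domain ends here.
From /o/ at 2 leftward: 1 /t/ transparent; word edge.
From /u/ at 7 rightward: 8 /o/ is itself a trigger — this domain ends here.
From /u/ at 7 leftward: 6 /a/ → [+ATR]; 5 /a/ → [+ATR]; 4 /a/ → [+ATR]; 3 /ʊ/ → [+ATR]; 2 /o/ is itself a trigger — this domain ends here.
From /o/ at 8 rightward: 9 /b/ transparent; 10 /b/ transparent; 11 /b/ transparent; 12 /t/ transparent; 13 /ɔ/ → [+ATR]; 14 /a/ → [+ATR]; 15 /o/ is itself a trigger — this domain ends here.
From /o/ at 8 leftward: 7 /u/ is itself a trigger — this domain ends here.
From /o/ at 15 rightward: 16 /a/ → [+ATR]; 17 /t/ transparent; word edge.
From /o/ at 15 leftward: 14 /a/ → [+ATR]; 13 /ɔ/ → [+ATR]; 12 /t/ transparent; 11 /b/ transparent; 10 /b/ transparent; 9 /b/ transparent; 8 /o/ is itself a trigger — this domain ends here.

2 3 4 5 6 7 8 13 14 15 16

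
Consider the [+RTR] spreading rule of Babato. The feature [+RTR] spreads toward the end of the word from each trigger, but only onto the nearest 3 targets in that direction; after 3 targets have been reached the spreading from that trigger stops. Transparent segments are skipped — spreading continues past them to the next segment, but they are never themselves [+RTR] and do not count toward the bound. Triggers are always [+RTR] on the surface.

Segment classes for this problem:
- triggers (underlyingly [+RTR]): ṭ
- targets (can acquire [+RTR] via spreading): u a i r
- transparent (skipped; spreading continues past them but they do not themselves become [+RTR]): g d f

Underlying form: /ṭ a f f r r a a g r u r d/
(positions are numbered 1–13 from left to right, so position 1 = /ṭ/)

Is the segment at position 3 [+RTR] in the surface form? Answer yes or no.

From /ṭ/ at 1 rightward: 2 /a/ → [+RTR]; 3 /f/ transparent; 4 /f/ transparent; 5 /r/ → [+RTR]; 6 /r/ → [+RTR]; bound reached.
Targets with no active source: positions 7 8 10 11 12 stay [-emphatic].
[+RTR] positions on the surface: 1 2 5 6.

no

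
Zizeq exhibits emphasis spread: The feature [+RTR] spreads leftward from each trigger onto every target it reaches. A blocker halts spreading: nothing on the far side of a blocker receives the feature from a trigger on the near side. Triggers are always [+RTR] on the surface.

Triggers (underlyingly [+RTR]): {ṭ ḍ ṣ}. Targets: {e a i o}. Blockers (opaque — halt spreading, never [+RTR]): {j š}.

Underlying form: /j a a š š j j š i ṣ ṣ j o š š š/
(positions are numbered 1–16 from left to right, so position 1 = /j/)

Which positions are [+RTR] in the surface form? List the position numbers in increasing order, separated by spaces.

9 10 11

From /ṣ/ at 10 leftward: 9 /i/ → [+RTR]; 8 /š/ blocks.
From /ṣ/ at 11 leftward: 10 /ṣ/ is itself a trigger — this domain ends here.
Targets with no active source: positions 2 3 13 stay [-emphatic].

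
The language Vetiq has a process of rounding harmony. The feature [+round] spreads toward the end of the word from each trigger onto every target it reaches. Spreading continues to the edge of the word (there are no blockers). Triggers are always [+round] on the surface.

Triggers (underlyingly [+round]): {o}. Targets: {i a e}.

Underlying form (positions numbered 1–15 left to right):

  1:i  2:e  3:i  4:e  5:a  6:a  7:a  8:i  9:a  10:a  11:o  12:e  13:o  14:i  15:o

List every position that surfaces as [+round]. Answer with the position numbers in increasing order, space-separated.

11 12 13 14 15

From /o/ at 11 rightward: 12 /e/ → [+round]; 13 /o/ is itself a trigger — this domain ends here.
From /o/ at 13 rightward: 14 /i/ → [+round]; 15 /o/ is itself a trigger — this domain ends here.
From /o/ at 15 rightward: word edge.
Targets with no active source: positions 1 2 3 4 5 6 7 8 9 10 stay [-round].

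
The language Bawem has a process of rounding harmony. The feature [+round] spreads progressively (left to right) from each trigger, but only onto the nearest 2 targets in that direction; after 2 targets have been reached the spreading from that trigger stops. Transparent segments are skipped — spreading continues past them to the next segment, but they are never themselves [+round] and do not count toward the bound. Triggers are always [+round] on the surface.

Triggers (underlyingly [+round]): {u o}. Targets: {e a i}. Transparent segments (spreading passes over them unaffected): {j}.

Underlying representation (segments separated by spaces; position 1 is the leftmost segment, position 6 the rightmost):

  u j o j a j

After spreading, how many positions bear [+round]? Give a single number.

From /u/ at 1 rightward: 2 /j/ transparent; 3 /o/ is itself a trigger — this domain ends here.
From /o/ at 3 rightward: 4 /j/ transparent; 5 /a/ → [+round]; 6 /j/ transparent; word edge.
[+round] positions on the surface: 1 3 5.

3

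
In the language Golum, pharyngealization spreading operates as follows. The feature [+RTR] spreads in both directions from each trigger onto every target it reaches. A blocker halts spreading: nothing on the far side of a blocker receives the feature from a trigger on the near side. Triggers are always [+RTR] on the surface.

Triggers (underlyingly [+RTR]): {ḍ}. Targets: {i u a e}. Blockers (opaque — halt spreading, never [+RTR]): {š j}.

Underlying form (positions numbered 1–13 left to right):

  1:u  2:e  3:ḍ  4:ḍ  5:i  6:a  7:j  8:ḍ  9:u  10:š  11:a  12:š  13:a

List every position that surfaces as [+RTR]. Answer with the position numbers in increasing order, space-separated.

From /ḍ/ at 3 rightward: 4 /ḍ/ is itself a trigger — this domain ends here.
From /ḍ/ at 3 leftward: 2 /e/ → [+RTR]; 1 /u/ → [+RTR]; word edge.
From /ḍ/ at 4 rightward: 5 /i/ → [+RTR]; 6 /a/ → [+RTR]; 7 /j/ blocks.
From /ḍ/ at 4 leftward: 3 /ḍ/ is itself a trigger — this domain ends here.
From /ḍ/ at 8 rightward: 9 /u/ → [+RTR]; 10 /š/ blocks.
From /ḍ/ at 8 leftward: 7 /j/ blocks.
Targets with no active source: positions 11 13 stay [-emphatic].

1 2 3 4 5 6 8 9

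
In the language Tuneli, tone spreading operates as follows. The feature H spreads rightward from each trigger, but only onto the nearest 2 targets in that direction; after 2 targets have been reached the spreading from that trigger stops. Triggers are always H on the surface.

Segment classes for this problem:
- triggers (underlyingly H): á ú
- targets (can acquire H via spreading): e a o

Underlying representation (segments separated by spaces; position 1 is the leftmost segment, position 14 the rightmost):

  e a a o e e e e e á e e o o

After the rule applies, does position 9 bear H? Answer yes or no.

no

From /á/ at 10 rightward: 11 /e/ → H; 12 /e/ → H; bound reached.
Targets with no active source: positions 1 2 3 4 5 6 7 8 9 13 14 stay [-high tone].
H positions on the surface: 10 11 12.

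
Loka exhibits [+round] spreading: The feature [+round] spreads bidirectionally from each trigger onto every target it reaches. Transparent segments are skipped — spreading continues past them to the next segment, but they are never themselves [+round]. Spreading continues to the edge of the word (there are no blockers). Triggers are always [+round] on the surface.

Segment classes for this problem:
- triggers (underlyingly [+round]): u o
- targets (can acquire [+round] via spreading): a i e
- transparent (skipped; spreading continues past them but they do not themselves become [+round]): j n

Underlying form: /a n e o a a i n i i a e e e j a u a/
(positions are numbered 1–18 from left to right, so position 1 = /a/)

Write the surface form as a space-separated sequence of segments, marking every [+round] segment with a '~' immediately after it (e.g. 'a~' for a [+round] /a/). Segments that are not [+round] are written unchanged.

From /o/ at 4 rightward: 5 /a/ → [+round]; 6 /a/ → [+round]; 7 /i/ → [+round]; 8 /n/ transparent; 9 /i/ → [+round]; 10 /i/ → [+round]; 11 /a/ → [+round]; 12 /e/ → [+round]; 13 /e/ → [+round]; 14 /e/ → [+round]; 15 /j/ transparent; 16 /a/ → [+round]; 17 /u/ is itself a trigger — this domain ends here.
From /o/ at 4 leftward: 3 /e/ → [+round]; 2 /n/ transparent; 1 /a/ → [+round]; word edge.
From /u/ at 17 rightward: 18 /a/ → [+round]; word edge.
From /u/ at 17 leftward: 16 /a/ → [+round]; 15 /j/ transparent; 14 /e/ → [+round]; 13 /e/ → [+round]; 12 /e/ → [+round]; 11 /a/ → [+round]; 10 /i/ → [+round]; 9 /i/ → [+round]; 8 /n/ transparent; 7 /i/ → [+round]; 6 /a/ → [+round]; 5 /a/ → [+round]; 4 /o/ is itself a trigger — this domain ends here.
[+round] positions on the surface: 1 3 4 5 6 7 9 10 11 12 13 14 16 17 18.

a~ n e~ o~ a~ a~ i~ n i~ i~ a~ e~ e~ e~ j a~ u~ a~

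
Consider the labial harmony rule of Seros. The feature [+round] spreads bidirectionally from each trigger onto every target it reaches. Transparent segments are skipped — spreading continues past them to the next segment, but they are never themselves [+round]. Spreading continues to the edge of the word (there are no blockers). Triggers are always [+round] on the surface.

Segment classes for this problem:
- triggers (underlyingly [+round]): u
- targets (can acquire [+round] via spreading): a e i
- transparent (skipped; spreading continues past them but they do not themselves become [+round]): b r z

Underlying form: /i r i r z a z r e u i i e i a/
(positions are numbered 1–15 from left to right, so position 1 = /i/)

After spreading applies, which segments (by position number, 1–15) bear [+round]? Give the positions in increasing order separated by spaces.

1 3 6 9 10 11 12 13 14 15

From /u/ at 10 rightward: 11 /i/ → [+round]; 12 /i/ → [+round]; 13 /e/ → [+round]; 14 /i/ → [+round]; 15 /a/ → [+round]; word edge.
From /u/ at 10 leftward: 9 /e/ → [+round]; 8 /r/ transparent; 7 /z/ transparent; 6 /a/ → [+round]; 5 /z/ transparent; 4 /r/ transparent; 3 /i/ → [+round]; 2 /r/ transparent; 1 /i/ → [+round]; word edge.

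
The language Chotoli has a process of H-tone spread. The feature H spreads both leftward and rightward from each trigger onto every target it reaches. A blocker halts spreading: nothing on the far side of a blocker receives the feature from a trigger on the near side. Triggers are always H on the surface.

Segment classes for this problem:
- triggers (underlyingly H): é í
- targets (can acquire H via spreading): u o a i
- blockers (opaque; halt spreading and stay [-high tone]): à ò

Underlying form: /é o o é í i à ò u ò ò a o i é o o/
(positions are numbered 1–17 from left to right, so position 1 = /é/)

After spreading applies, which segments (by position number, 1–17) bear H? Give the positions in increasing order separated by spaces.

From /é/ at 1 rightward: 2 /o/ → H; 3 /o/ → H; 4 /é/ is itself a trigger — this domain ends here.
From /é/ at 1 leftward: word edge.
From /é/ at 4 rightward: 5 /í/ is itself a trigger — this domain ends here.
From /é/ at 4 leftward: 3 /o/ → H; 2 /o/ → H; 1 /é/ is itself a trigger — this domain ends here.
From /í/ at 5 rightward: 6 /i/ → H; 7 /à/ blocks.
From /í/ at 5 leftward: 4 /é/ is itself a trigger — this domain ends here.
From /é/ at 15 rightward: 16 /o/ → H; 17 /o/ → H; word edge.
From /é/ at 15 leftward: 14 /i/ → H; 13 /o/ → H; 12 /a/ → H; 11 /ò/ blocks.
Target with no active source: position 9 stays [-high tone].

1 2 3 4 5 6 12 13 14 15 16 17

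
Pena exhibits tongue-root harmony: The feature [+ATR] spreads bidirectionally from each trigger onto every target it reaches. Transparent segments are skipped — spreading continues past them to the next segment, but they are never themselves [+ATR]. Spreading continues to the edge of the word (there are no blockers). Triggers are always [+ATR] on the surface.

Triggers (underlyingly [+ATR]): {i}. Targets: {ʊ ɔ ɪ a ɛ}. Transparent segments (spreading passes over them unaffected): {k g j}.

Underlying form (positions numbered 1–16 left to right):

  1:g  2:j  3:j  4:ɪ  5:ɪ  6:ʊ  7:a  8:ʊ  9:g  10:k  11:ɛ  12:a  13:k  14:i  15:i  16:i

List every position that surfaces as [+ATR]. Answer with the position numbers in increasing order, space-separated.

4 5 6 7 8 11 12 14 15 16

From /i/ at 14 rightward: 15 /i/ is itself a trigger — this domain ends here.
From /i/ at 14 leftward: 13 /k/ transparent; 12 /a/ → [+ATR]; 11 /ɛ/ → [+ATR]; 10 /k/ transparent; 9 /g/ transparent; 8 /ʊ/ → [+ATR]; 7 /a/ → [+ATR]; 6 /ʊ/ → [+ATR]; 5 /ɪ/ → [+ATR]; 4 /ɪ/ → [+ATR]; 3 /j/ transparent; 2 /j/ transparent; 1 /g/ transparent; word edge.
From /i/ at 15 rightward: 16 /i/ is itself a trigger — this domain ends here.
From /i/ at 15 leftward: 14 /i/ is itself a trigger — this domain ends here.
From /i/ at 16 rightward: word edge.
From /i/ at 16 leftward: 15 /i/ is itself a trigger — this domain ends here.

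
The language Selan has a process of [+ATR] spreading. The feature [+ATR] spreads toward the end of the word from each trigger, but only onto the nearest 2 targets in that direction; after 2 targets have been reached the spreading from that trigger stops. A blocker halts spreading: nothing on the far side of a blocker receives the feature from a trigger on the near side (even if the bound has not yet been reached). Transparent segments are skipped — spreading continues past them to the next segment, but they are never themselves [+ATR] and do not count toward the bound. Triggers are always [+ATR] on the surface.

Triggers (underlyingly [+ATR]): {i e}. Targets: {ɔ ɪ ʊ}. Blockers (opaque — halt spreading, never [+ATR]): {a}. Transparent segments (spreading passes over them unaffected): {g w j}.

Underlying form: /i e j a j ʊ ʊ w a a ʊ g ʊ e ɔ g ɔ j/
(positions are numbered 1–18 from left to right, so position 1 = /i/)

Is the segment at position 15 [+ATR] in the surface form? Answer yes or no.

From /i/ at 1 rightward: 2 /e/ is itself a trigger — this domain ends here.
From /e/ at 2 rightward: 3 /j/ transparent; 4 /a/ blocks.
From /e/ at 14 rightward: 15 /ɔ/ → [+ATR]; 16 /g/ transparent; 17 /ɔ/ → [+ATR]; bound reached.
Targets with no active source: positions 6 7 11 13 stay [-ATR].
[+ATR] positions on the surface: 1 2 14 15 17.

yes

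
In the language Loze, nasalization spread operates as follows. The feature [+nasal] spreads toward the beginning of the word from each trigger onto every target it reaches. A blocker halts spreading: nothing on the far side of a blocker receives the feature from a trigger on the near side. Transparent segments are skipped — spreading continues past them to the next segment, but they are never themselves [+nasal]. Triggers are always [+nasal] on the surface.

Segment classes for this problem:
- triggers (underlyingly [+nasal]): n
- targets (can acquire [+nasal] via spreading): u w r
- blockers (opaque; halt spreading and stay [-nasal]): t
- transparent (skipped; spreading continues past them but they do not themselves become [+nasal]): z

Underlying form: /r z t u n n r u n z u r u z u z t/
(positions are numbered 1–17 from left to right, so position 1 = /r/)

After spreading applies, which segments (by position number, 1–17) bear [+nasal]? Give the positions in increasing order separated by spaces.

From /n/ at 5 leftward: 4 /u/ → [+nasal]; 3 /t/ blocks.
From /n/ at 6 leftward: 5 /n/ is itself a trigger — this domain ends here.
From /n/ at 9 leftward: 8 /u/ → [+nasal]; 7 /r/ → [+nasal]; 6 /n/ is itself a trigger — this domain ends here.
Targets with no active source: positions 1 11 12 13 15 stay [-nasal].

4 5 6 7 8 9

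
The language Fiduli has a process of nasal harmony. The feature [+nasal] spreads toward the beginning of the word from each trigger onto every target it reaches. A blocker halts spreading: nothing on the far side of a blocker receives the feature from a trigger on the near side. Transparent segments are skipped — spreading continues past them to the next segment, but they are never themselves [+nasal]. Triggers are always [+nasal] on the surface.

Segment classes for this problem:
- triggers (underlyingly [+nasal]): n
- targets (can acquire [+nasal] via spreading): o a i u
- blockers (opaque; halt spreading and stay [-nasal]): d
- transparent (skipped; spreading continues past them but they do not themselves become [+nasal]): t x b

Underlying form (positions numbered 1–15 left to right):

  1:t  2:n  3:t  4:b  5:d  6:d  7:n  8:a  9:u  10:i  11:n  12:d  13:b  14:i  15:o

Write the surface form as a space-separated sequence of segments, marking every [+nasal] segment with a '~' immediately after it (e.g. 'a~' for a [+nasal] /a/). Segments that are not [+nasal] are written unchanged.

t n~ t b d d n~ a~ u~ i~ n~ d b i o

From /n/ at 2 leftward: 1 /t/ transparent; word edge.
From /n/ at 7 leftward: 6 /d/ blocks.
From /n/ at 11 leftward: 10 /i/ → [+nasal]; 9 /u/ → [+nasal]; 8 /a/ → [+nasal]; 7 /n/ is itself a trigger — this domain ends here.
Targets with no active source: positions 14 15 stay [-nasal].
[+nasal] positions on the surface: 2 7 8 9 10 11.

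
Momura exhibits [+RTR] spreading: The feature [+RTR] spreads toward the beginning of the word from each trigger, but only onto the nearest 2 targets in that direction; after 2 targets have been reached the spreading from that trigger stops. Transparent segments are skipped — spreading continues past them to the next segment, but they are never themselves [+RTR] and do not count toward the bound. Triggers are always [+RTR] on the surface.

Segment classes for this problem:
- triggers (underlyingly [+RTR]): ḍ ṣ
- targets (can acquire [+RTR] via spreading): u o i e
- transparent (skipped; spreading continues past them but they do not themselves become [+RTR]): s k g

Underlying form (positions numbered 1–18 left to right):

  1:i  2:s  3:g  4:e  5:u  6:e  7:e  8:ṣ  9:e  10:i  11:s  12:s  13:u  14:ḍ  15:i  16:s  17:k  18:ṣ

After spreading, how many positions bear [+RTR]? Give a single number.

From /ṣ/ at 8 leftward: 7 /e/ → [+RTR]; 6 /e/ → [+RTR]; bound reached.
From /ḍ/ at 14 leftward: 13 /u/ → [+RTR]; 12 /s/ transparent; 11 /s/ transparent; 10 /i/ → [+RTR]; bound reached.
From /ṣ/ at 18 leftward: 17 /k/ transparent; 16 /s/ transparent; 15 /i/ → [+RTR]; 14 /ḍ/ is itself a trigger — this domain ends here.
Targets with no active source: positions 1 4 5 9 stay [-emphatic].
[+RTR] positions on the surface: 6 7 8 10 13 14 15 18.

8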